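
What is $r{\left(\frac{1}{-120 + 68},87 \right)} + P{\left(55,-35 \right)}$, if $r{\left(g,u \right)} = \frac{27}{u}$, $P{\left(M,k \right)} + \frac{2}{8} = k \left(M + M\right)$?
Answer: $- \frac{446593}{116} \approx -3849.9$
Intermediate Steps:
$P{\left(M,k \right)} = - \frac{1}{4} + 2 M k$ ($P{\left(M,k \right)} = - \frac{1}{4} + k \left(M + M\right) = - \frac{1}{4} + k 2 M = - \frac{1}{4} + 2 M k$)
$r{\left(\frac{1}{-120 + 68},87 \right)} + P{\left(55,-35 \right)} = \frac{27}{87} + \left(- \frac{1}{4} + 2 \cdot 55 \left(-35\right)\right) = 27 \cdot \frac{1}{87} - \frac{15401}{4} = \frac{9}{29} - \frac{15401}{4} = - \frac{446593}{116}$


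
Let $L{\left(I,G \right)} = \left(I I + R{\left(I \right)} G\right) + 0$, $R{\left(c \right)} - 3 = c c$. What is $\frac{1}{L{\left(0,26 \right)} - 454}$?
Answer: $- \frac{1}{376} \approx -0.0026596$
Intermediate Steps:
$R{\left(c \right)} = 3 + c^{2}$ ($R{\left(c \right)} = 3 + c c = 3 + c^{2}$)
$L{\left(I,G \right)} = I^{2} + G \left(3 + I^{2}\right)$ ($L{\left(I,G \right)} = \left(I I + \left(3 + I^{2}\right) G\right) + 0 = \left(I^{2} + G \left(3 + I^{2}\right)\right) + 0 = I^{2} + G \left(3 + I^{2}\right)$)
$\frac{1}{L{\left(0,26 \right)} - 454} = \frac{1}{\left(0^{2} + 26 \left(3 + 0^{2}\right)\right) - 454} = \frac{1}{\left(0 + 26 \left(3 + 0\right)\right) - 454} = \frac{1}{\left(0 + 26 \cdot 3\right) - 454} = \frac{1}{\left(0 + 78\right) - 454} = \frac{1}{78 - 454} = \frac{1}{-376} = - \frac{1}{376}$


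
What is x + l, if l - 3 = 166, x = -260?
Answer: -91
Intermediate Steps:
l = 169 (l = 3 + 166 = 169)
x + l = -260 + 169 = -91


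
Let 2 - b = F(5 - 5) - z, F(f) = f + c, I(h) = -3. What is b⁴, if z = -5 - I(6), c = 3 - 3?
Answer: 0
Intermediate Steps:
c = 0
z = -2 (z = -5 - 1*(-3) = -5 + 3 = -2)
F(f) = f (F(f) = f + 0 = f)
b = 0 (b = 2 - ((5 - 5) - 1*(-2)) = 2 - (0 + 2) = 2 - 1*2 = 2 - 2 = 0)
b⁴ = 0⁴ = 0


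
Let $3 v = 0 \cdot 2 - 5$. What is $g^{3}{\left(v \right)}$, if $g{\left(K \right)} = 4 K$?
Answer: $- \frac{8000}{27} \approx -296.3$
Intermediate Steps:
$v = - \frac{5}{3}$ ($v = \frac{0 \cdot 2 - 5}{3} = \frac{0 - 5}{3} = \frac{1}{3} \left(-5\right) = - \frac{5}{3} \approx -1.6667$)
$g^{3}{\left(v \right)} = \left(4 \left(- \frac{5}{3}\right)\right)^{3} = \left(- \frac{20}{3}\right)^{3} = - \frac{8000}{27}$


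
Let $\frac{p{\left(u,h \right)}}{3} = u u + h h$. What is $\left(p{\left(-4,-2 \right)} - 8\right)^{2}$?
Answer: $2704$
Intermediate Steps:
$p{\left(u,h \right)} = 3 h^{2} + 3 u^{2}$ ($p{\left(u,h \right)} = 3 \left(u u + h h\right) = 3 \left(u^{2} + h^{2}\right) = 3 \left(h^{2} + u^{2}\right) = 3 h^{2} + 3 u^{2}$)
$\left(p{\left(-4,-2 \right)} - 8\right)^{2} = \left(\left(3 \left(-2\right)^{2} + 3 \left(-4\right)^{2}\right) - 8\right)^{2} = \left(\left(3 \cdot 4 + 3 \cdot 16\right) - 8\right)^{2} = \left(\left(12 + 48\right) - 8\right)^{2} = \left(60 - 8\right)^{2} = 52^{2} = 2704$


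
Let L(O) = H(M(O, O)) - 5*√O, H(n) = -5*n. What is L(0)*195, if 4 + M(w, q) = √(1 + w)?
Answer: 2925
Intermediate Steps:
M(w, q) = -4 + √(1 + w)
L(O) = 20 - 5*√O - 5*√(1 + O) (L(O) = -5*(-4 + √(1 + O)) - 5*√O = (20 - 5*√(1 + O)) - 5*√O = 20 - 5*√O - 5*√(1 + O))
L(0)*195 = (20 - 5*√0 - 5*√(1 + 0))*195 = (20 - 5*0 - 5*√1)*195 = (20 + 0 - 5*1)*195 = (20 + 0 - 5)*195 = 15*195 = 2925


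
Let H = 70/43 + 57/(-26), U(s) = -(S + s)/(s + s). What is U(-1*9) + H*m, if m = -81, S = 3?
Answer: 152215/3354 ≈ 45.383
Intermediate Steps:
U(s) = -(3 + s)/(2*s) (U(s) = -(3 + s)/(s + s) = -(3 + s)/(2*s))
H = -631/1118 (H = 70*(1/43) + 57*(-1/26) = 70/43 - 57/26 = -631/1118 ≈ -0.56440)
U(-1*9) + H*m = (-3 - (-1)*9)/(2*((-1*9))) - 631/1118*(-81) = (1/2)*(-3 - 1*(-9))/(-9) + 51111/1118 = (1/2)*(-1/9)*(-3 + 9) + 51111/1118 = (1/2)*(-1/9)*6 + 51111/1118 = -1/3 + 51111/1118 = 152215/3354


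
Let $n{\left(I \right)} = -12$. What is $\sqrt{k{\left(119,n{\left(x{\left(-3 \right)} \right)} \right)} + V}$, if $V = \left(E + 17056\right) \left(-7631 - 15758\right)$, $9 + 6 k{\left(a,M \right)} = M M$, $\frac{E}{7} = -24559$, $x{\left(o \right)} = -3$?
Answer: $\frac{\sqrt{14487801582}}{2} \approx 60183.0$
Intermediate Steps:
$E = -171913$ ($E = 7 \left(-24559\right) = -171913$)
$k{\left(a,M \right)} = - \frac{3}{2} + \frac{M^{2}}{6}$ ($k{\left(a,M \right)} = - \frac{3}{2} + \frac{M M}{6} = - \frac{3}{2} + \frac{M^{2}}{6}$)
$V = 3621950373$ ($V = \left(-171913 + 17056\right) \left(-7631 - 15758\right) = \left(-154857\right) \left(-23389\right) = 3621950373$)
$\sqrt{k{\left(119,n{\left(x{\left(-3 \right)} \right)} \right)} + V} = \sqrt{\left(- \frac{3}{2} + \frac{\left(-12\right)^{2}}{6}\right) + 3621950373} = \sqrt{\left(- \frac{3}{2} + \frac{1}{6} \cdot 144\right) + 3621950373} = \sqrt{\left(- \frac{3}{2} + 24\right) + 3621950373} = \sqrt{\frac{45}{2} + 3621950373} = \sqrt{\frac{7243900791}{2}} = \frac{\sqrt{14487801582}}{2}$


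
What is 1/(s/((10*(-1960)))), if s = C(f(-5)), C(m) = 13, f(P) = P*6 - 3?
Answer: -19600/13 ≈ -1507.7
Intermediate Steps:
f(P) = -3 + 6*P (f(P) = 6*P - 3 = -3 + 6*P)
s = 13
1/(s/((10*(-1960)))) = 1/(13/((10*(-1960)))) = 1/(13/(-19600)) = 1/(13*(-1/19600)) = 1/(-13/19600) = -19600/13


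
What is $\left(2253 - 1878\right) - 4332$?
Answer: $-3957$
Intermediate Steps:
$\left(2253 - 1878\right) - 4332 = 375 - 4332 = -3957$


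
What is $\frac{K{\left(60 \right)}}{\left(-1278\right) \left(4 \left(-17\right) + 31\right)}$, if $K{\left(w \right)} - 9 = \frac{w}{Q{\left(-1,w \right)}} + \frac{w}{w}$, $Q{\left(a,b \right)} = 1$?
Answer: $\frac{35}{23643} \approx 0.0014804$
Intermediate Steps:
$K{\left(w \right)} = 10 + w$ ($K{\left(w \right)} = 9 + \left(\frac{w}{1} + \frac{w}{w}\right) = 9 + \left(w 1 + 1\right) = 9 + \left(w + 1\right) = 9 + \left(1 + w\right) = 10 + w$)
$\frac{K{\left(60 \right)}}{\left(-1278\right) \left(4 \left(-17\right) + 31\right)} = \frac{10 + 60}{\left(-1278\right) \left(4 \left(-17\right) + 31\right)} = \frac{70}{\left(-1278\right) \left(-68 + 31\right)} = \frac{70}{\left(-1278\right) \left(-37\right)} = \frac{70}{47286} = 70 \cdot \frac{1}{47286} = \frac{35}{23643}$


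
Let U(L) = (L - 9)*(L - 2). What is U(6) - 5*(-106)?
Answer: 518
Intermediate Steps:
U(L) = (-9 + L)*(-2 + L)
U(6) - 5*(-106) = (18 + 6**2 - 11*6) - 5*(-106) = (18 + 36 - 66) + 530 = -12 + 530 = 518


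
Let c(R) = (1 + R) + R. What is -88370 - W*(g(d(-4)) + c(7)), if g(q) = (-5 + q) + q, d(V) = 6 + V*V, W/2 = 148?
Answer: -104354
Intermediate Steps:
W = 296 (W = 2*148 = 296)
d(V) = 6 + V²
g(q) = -5 + 2*q
c(R) = 1 + 2*R
-88370 - W*(g(d(-4)) + c(7)) = -88370 - 296*((-5 + 2*(6 + (-4)²)) + (1 + 2*7)) = -88370 - 296*((-5 + 2*(6 + 16)) + (1 + 14)) = -88370 - 296*((-5 + 2*22) + 15) = -88370 - 296*((-5 + 44) + 15) = -88370 - 296*(39 + 15) = -88370 - 296*54 = -88370 - 1*15984 = -88370 - 15984 = -104354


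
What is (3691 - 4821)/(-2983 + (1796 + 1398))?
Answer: -1130/211 ≈ -5.3555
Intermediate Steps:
(3691 - 4821)/(-2983 + (1796 + 1398)) = -1130/(-2983 + 3194) = -1130/211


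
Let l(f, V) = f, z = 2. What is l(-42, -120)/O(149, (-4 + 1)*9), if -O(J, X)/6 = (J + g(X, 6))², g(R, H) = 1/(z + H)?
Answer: 448/1423249 ≈ 0.00031477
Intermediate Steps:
g(R, H) = 1/(2 + H)
O(J, X) = -6*(⅛ + J)² (O(J, X) = -6*(J + 1/(2 + 6))² = -6*(J + 1/8)² = -6*(J + ⅛)² = -6*(⅛ + J)²)
l(-42, -120)/O(149, (-4 + 1)*9) = -42*(-32/(3*(1 + 8*149)²)) = -42*(-32/(3*(1 + 1192)²)) = -42/((-3/32*1193²)) = -42/((-3/32*1423249)) = -42/(-4269747/32) = -42*(-32/4269747) = 448/1423249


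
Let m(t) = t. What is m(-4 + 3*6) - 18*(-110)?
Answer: 1994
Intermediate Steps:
m(-4 + 3*6) - 18*(-110) = (-4 + 3*6) - 18*(-110) = (-4 + 18) + 1980 = 14 + 1980 = 1994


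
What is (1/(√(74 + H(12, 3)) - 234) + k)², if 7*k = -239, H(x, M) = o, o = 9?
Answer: 170785300199292/146467709521 + 26136970*√83/20923958503 ≈ 1166.0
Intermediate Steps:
H(x, M) = 9
k = -239/7 (k = (⅐)*(-239) = -239/7 ≈ -34.143)
(1/(√(74 + H(12, 3)) - 234) + k)² = (1/(√(74 + 9) - 234) - 239/7)² = (1/(√83 - 234) - 239/7)² = (1/(-234 + √83) - 239/7)² = (-239/7 + 1/(-234 + √83))²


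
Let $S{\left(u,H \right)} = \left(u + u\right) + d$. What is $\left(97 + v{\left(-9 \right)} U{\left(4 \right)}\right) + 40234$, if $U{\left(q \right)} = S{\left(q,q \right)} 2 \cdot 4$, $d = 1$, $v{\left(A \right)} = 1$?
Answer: $40403$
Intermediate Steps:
$S{\left(u,H \right)} = 1 + 2 u$ ($S{\left(u,H \right)} = \left(u + u\right) + 1 = 2 u + 1 = 1 + 2 u$)
$U{\left(q \right)} = 8 + 16 q$ ($U{\left(q \right)} = \left(1 + 2 q\right) 2 \cdot 4 = \left(2 + 4 q\right) 4 = 8 + 16 q$)
$\left(97 + v{\left(-9 \right)} U{\left(4 \right)}\right) + 40234 = \left(97 + 1 \left(8 + 16 \cdot 4\right)\right) + 40234 = \left(97 + 1 \left(8 + 64\right)\right) + 40234 = \left(97 + 1 \cdot 72\right) + 40234 = \left(97 + 72\right) + 40234 = 169 + 40234 = 40403$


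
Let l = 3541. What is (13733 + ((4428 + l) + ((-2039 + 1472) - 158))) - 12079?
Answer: 8898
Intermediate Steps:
(13733 + ((4428 + l) + ((-2039 + 1472) - 158))) - 12079 = (13733 + ((4428 + 3541) + ((-2039 + 1472) - 158))) - 12079 = (13733 + (7969 + (-567 - 158))) - 12079 = (13733 + (7969 - 725)) - 12079 = (13733 + 7244) - 12079 = 20977 - 12079 = 8898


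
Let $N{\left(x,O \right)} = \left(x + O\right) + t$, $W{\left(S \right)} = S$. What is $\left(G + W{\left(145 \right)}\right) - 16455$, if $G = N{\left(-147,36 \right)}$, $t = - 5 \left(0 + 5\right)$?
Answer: $-16446$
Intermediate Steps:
$t = -25$ ($t = \left(-5\right) 5 = -25$)
$N{\left(x,O \right)} = -25 + O + x$ ($N{\left(x,O \right)} = \left(x + O\right) - 25 = \left(O + x\right) - 25 = -25 + O + x$)
$G = -136$ ($G = -25 + 36 - 147 = -136$)
$\left(G + W{\left(145 \right)}\right) - 16455 = \left(-136 + 145\right) - 16455 = 9 - 16455 = -16446$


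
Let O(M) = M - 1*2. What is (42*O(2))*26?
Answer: 0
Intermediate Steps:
O(M) = -2 + M (O(M) = M - 2 = -2 + M)
(42*O(2))*26 = (42*(-2 + 2))*26 = (42*0)*26 = 0*26 = 0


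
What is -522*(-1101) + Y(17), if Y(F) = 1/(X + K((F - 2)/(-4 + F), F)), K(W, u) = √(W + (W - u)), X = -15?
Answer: 1790833557/3116 - I*√2483/3116 ≈ 5.7472e+5 - 0.015992*I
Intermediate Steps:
K(W, u) = √(-u + 2*W)
Y(F) = 1/(-15 + √(-F + 2*(-2 + F)/(-4 + F))) (Y(F) = 1/(-15 + √(-F + 2*((F - 2)/(-4 + F)))) = 1/(-15 + √(-F + 2*((-2 + F)/(-4 + F)))) = 1/(-15 + √(-F + 2*(-2 + F)/(-4 + F))))
-522*(-1101) + Y(17) = -522*(-1101) + 1/(-15 + √((-4 - 1*17² + 6*17)/(-4 + 17))) = 574722 + 1/(-15 + √((-4 - 1*289 + 102)/13)) = 574722 + 1/(-15 + √((-4 - 289 + 102)/13)) = 574722 + 1/(-15 + √((1/13)*(-191))) = 574722 + 1/(-15 + √(-191/13)) = 574722 + 1/(-15 + I*√2483/13)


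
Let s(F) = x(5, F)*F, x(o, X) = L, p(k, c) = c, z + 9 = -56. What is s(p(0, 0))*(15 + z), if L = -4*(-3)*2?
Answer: 0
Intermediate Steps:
z = -65 (z = -9 - 56 = -65)
L = 24 (L = -2*(-6)*2 = 12*2 = 24)
x(o, X) = 24
s(F) = 24*F
s(p(0, 0))*(15 + z) = (24*0)*(15 - 65) = 0*(-50) = 0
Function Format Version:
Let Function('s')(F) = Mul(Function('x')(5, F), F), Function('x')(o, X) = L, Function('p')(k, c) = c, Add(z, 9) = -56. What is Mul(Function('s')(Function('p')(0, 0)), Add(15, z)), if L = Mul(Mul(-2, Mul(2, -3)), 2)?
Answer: 0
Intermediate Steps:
z = -65 (z = Add(-9, -56) = -65)
L = 24 (L = Mul(Mul(-2, -6), 2) = Mul(12, 2) = 24)
Function('x')(o, X) = 24
Function('s')(F) = Mul(24, F)
Mul(Function('s')(Function('p')(0, 0)), Add(15, z)) = Mul(Mul(24, 0), Add(15, -65)) = Mul(0, -50) = 0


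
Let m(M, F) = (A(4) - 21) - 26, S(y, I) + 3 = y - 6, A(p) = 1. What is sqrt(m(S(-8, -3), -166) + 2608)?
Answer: sqrt(2562) ≈ 50.616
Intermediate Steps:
S(y, I) = -9 + y (S(y, I) = -3 + (y - 6) = -3 + (-6 + y) = -9 + y)
m(M, F) = -46 (m(M, F) = (1 - 21) - 26 = -20 - 26 = -46)
sqrt(m(S(-8, -3), -166) + 2608) = sqrt(-46 + 2608) = sqrt(2562)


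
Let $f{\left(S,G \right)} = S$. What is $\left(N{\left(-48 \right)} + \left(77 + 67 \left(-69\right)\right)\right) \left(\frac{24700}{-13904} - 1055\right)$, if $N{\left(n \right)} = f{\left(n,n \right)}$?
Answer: $\frac{8437696435}{1738} \approx 4.8548 \cdot 10^{6}$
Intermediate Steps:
$N{\left(n \right)} = n$
$\left(N{\left(-48 \right)} + \left(77 + 67 \left(-69\right)\right)\right) \left(\frac{24700}{-13904} - 1055\right) = \left(-48 + \left(77 + 67 \left(-69\right)\right)\right) \left(\frac{24700}{-13904} - 1055\right) = \left(-48 + \left(77 - 4623\right)\right) \left(24700 \left(- \frac{1}{13904}\right) - 1055\right) = \left(-48 - 4546\right) \left(- \frac{6175}{3476} - 1055\right) = \left(-4594\right) \left(- \frac{3673355}{3476}\right) = \frac{8437696435}{1738}$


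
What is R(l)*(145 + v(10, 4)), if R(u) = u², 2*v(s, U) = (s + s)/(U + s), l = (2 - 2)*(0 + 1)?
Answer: 0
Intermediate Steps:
l = 0 (l = 0*1 = 0)
v(s, U) = s/(U + s) (v(s, U) = ((s + s)/(U + s))/2 = ((2*s)/(U + s))/2 = (2*s/(U + s))/2 = s/(U + s))
R(l)*(145 + v(10, 4)) = 0²*(145 + 10/(4 + 10)) = 0*(145 + 10/14) = 0*(145 + 10*(1/14)) = 0*(145 + 5/7) = 0*(1020/7) = 0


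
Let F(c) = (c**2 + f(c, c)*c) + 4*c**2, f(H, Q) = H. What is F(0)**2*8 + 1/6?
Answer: 1/6 ≈ 0.16667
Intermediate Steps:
F(c) = 6*c**2 (F(c) = (c**2 + c*c) + 4*c**2 = (c**2 + c**2) + 4*c**2 = 2*c**2 + 4*c**2 = 6*c**2)
F(0)**2*8 + 1/6 = (6*0**2)**2*8 + 1/6 = (6*0)**2*8 + 1/6 = 0**2*8 + 1/6 = 0*8 + 1/6 = 0 + 1/6 = 1/6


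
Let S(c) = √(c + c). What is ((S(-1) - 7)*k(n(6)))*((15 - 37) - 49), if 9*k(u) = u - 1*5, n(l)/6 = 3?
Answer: 6461/9 - 923*I*√2/9 ≈ 717.89 - 145.04*I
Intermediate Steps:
n(l) = 18 (n(l) = 6*3 = 18)
S(c) = √2*√c (S(c) = √(2*c) = √2*√c)
k(u) = -5/9 + u/9 (k(u) = (u - 1*5)/9 = (u - 5)/9 = (-5 + u)/9 = -5/9 + u/9)
((S(-1) - 7)*k(n(6)))*((15 - 37) - 49) = ((√2*√(-1) - 7)*(-5/9 + (⅑)*18))*((15 - 37) - 49) = ((√2*I - 7)*(-5/9 + 2))*(-22 - 49) = ((I*√2 - 7)*(13/9))*(-71) = ((-7 + I*√2)*(13/9))*(-71) = (-91/9 + 13*I*√2/9)*(-71) = 6461/9 - 923*I*√2/9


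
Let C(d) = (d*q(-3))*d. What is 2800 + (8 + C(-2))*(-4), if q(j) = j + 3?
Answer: 2768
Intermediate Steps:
q(j) = 3 + j
C(d) = 0 (C(d) = (d*(3 - 3))*d = (d*0)*d = 0*d = 0)
2800 + (8 + C(-2))*(-4) = 2800 + (8 + 0)*(-4) = 2800 + 8*(-4) = 2800 - 32 = 2768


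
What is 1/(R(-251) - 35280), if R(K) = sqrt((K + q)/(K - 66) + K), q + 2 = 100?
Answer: -5591880/197281566107 - I*sqrt(25174238)/394563132214 ≈ -2.8345e-5 - 1.2716e-8*I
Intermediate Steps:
q = 98 (q = -2 + 100 = 98)
R(K) = sqrt(K + (98 + K)/(-66 + K)) (R(K) = sqrt((K + 98)/(K - 66) + K) = sqrt((98 + K)/(-66 + K) + K) = sqrt(K + (98 + K)/(-66 + K)))
1/(R(-251) - 35280) = 1/(sqrt((98 - 251 - 251*(-66 - 251))/(-66 - 251)) - 35280) = 1/(sqrt((98 - 251 - 251*(-317))/(-317)) - 35280) = 1/(sqrt(-(98 - 251 + 79567)/317) - 35280) = 1/(sqrt(-1/317*79414) - 35280) = 1/(sqrt(-79414/317) - 35280) = 1/(I*sqrt(25174238)/317 - 35280) = 1/(-35280 + I*sqrt(25174238)/317)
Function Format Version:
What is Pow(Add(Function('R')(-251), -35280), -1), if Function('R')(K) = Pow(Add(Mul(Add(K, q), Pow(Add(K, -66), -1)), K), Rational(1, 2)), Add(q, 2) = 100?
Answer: Add(Rational(-5591880, 197281566107), Mul(Rational(-1, 394563132214), I, Pow(25174238, Rational(1, 2)))) ≈ Add(-2.8345e-5, Mul(-1.2716e-8, I))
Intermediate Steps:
q = 98 (q = Add(-2, 100) = 98)
Function('R')(K) = Pow(Add(K, Mul(Pow(Add(-66, K), -1), Add(98, K))), Rational(1, 2)) (Function('R')(K) = Pow(Add(Mul(Add(K, 98), Pow(Add(K, -66), -1)), K), Rational(1, 2)) = Pow(Add(Mul(Add(98, K), Pow(Add(-66, K), -1)), K), Rational(1, 2)) = Pow(Add(Mul(Pow(Add(-66, K), -1), Add(98, K)), K), Rational(1, 2)) = Pow(Add(K, Mul(Pow(Add(-66, K), -1), Add(98, K))), Rational(1, 2)))
Pow(Add(Function('R')(-251), -35280), -1) = Pow(Add(Pow(Mul(Pow(Add(-66, -251), -1), Add(98, -251, Mul(-251, Add(-66, -251)))), Rational(1, 2)), -35280), -1) = Pow(Add(Pow(Mul(Pow(-317, -1), Add(98, -251, Mul(-251, -317))), Rational(1, 2)), -35280), -1) = Pow(Add(Pow(Mul(Rational(-1, 317), Add(98, -251, 79567)), Rational(1, 2)), -35280), -1) = Pow(Add(Pow(Mul(Rational(-1, 317), 79414), Rational(1, 2)), -35280), -1) = Pow(Add(Pow(Rational(-79414, 317), Rational(1, 2)), -35280), -1) = Pow(Add(Mul(Rational(1, 317), I, Pow(25174238, Rational(1, 2))), -35280), -1) = Pow(Add(-35280, Mul(Rational(1, 317), I, Pow(25174238, Rational(1, 2)))), -1)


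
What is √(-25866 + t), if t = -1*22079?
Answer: I*√47945 ≈ 218.96*I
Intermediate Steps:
t = -22079
√(-25866 + t) = √(-25866 - 22079) = √(-47945) = I*√47945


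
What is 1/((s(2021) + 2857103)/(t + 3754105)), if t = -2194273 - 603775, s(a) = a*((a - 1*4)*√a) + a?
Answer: -2733485514068/33574148607071053 + 3897229644349*√2021/33574148607071053 ≈ 0.0051369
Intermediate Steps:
s(a) = a + a^(3/2)*(-4 + a) (s(a) = a*((a - 4)*√a) + a = a*((-4 + a)*√a) + a = a*(√a*(-4 + a)) + a = a^(3/2)*(-4 + a) + a = a + a^(3/2)*(-4 + a))
t = -2798048
1/((s(2021) + 2857103)/(t + 3754105)) = 1/(((2021 + 2021^(5/2) - 8084*√2021) + 2857103)/(-2798048 + 3754105)) = 1/(((2021 + 4084441*√2021 - 8084*√2021) + 2857103)/956057) = 1/(((2021 + 4084441*√2021 - 8084*√2021) + 2857103)*(1/956057)) = 1/(((2021 + 4076357*√2021) + 2857103)*(1/956057)) = 1/((2859124 + 4076357*√2021)*(1/956057)) = 1/(2859124/956057 + 4076357*√2021/956057)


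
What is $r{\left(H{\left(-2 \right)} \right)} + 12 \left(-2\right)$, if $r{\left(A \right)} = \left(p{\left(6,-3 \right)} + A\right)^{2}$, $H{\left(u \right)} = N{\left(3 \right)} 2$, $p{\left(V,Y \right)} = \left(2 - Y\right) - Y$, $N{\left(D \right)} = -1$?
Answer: $12$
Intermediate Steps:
$p{\left(V,Y \right)} = 2 - 2 Y$
$H{\left(u \right)} = -2$ ($H{\left(u \right)} = \left(-1\right) 2 = -2$)
$r{\left(A \right)} = \left(8 + A\right)^{2}$ ($r{\left(A \right)} = \left(\left(2 - -6\right) + A\right)^{2} = \left(\left(2 + 6\right) + A\right)^{2} = \left(8 + A\right)^{2}$)
$r{\left(H{\left(-2 \right)} \right)} + 12 \left(-2\right) = \left(8 - 2\right)^{2} + 12 \left(-2\right) = 6^{2} - 24 = 36 - 24 = 12$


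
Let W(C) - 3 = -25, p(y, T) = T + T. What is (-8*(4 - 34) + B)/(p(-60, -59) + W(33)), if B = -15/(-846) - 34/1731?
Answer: -39051049/22779960 ≈ -1.7143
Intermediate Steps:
p(y, T) = 2*T
W(C) = -22 (W(C) = 3 - 25 = -22)
B = -311/162714 (B = -15*(-1/846) - 34*1/1731 = 5/282 - 34/1731 = -311/162714 ≈ -0.0019113)
(-8*(4 - 34) + B)/(p(-60, -59) + W(33)) = (-8*(4 - 34) - 311/162714)/(2*(-59) - 22) = (-8*(-30) - 311/162714)/(-118 - 22) = (240 - 311/162714)/(-140) = (39051049/162714)*(-1/140) = -39051049/22779960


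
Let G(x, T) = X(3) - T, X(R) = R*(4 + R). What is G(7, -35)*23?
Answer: 1288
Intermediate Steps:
G(x, T) = 21 - T (G(x, T) = 3*(4 + 3) - T = 3*7 - T = 21 - T)
G(7, -35)*23 = (21 - 1*(-35))*23 = (21 + 35)*23 = 56*23 = 1288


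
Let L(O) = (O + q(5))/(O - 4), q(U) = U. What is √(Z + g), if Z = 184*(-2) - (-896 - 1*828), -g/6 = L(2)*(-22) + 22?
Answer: √762 ≈ 27.604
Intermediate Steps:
L(O) = (5 + O)/(-4 + O) (L(O) = (O + 5)/(O - 4) = (5 + O)/(-4 + O))
g = -594 (g = -6*(((5 + 2)/(-4 + 2))*(-22) + 22) = -6*((7/(-2))*(-22) + 22) = -6*(-½*7*(-22) + 22) = -6*(-7/2*(-22) + 22) = -6*(77 + 22) = -6*99 = -594)
Z = 1356 (Z = -368 - (-896 - 828) = -368 - 1*(-1724) = -368 + 1724 = 1356)
√(Z + g) = √(1356 - 594) = √762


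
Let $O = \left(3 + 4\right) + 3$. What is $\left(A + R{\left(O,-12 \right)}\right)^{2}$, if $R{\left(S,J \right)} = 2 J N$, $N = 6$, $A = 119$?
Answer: $625$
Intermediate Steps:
$O = 10$ ($O = 7 + 3 = 10$)
$R{\left(S,J \right)} = 12 J$ ($R{\left(S,J \right)} = 2 J 6 = 12 J$)
$\left(A + R{\left(O,-12 \right)}\right)^{2} = \left(119 + 12 \left(-12\right)\right)^{2} = \left(119 - 144\right)^{2} = \left(-25\right)^{2} = 625$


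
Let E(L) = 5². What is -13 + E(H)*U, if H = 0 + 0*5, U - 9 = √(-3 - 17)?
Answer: 212 + 50*I*√5 ≈ 212.0 + 111.8*I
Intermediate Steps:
U = 9 + 2*I*√5 (U = 9 + √(-3 - 17) = 9 + √(-20) = 9 + 2*I*√5 ≈ 9.0 + 4.4721*I)
H = 0 (H = 0 + 0 = 0)
E(L) = 25
-13 + E(H)*U = -13 + 25*(9 + 2*I*√5) = -13 + (225 + 50*I*√5) = 212 + 50*I*√5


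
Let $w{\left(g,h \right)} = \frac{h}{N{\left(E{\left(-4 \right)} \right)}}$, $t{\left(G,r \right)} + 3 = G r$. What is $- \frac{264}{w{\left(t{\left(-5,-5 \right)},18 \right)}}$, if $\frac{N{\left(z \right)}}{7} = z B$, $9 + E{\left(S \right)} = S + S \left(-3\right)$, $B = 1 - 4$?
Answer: $-308$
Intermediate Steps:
$B = -3$ ($B = 1 - 4 = -3$)
$E{\left(S \right)} = -9 - 2 S$ ($E{\left(S \right)} = -9 + \left(S + S \left(-3\right)\right) = -9 + \left(S - 3 S\right) = -9 - 2 S$)
$N{\left(z \right)} = - 21 z$ ($N{\left(z \right)} = 7 z \left(-3\right) = 7 \left(- 3 z\right) = - 21 z$)
$t{\left(G,r \right)} = -3 + G r$
$w{\left(g,h \right)} = \frac{h}{21}$ ($w{\left(g,h \right)} = \frac{h}{\left(-21\right) \left(-9 - -8\right)} = \frac{h}{\left(-21\right) \left(-9 + 8\right)} = \frac{h}{\left(-21\right) \left(-1\right)} = \frac{h}{21}$)
$- \frac{264}{w{\left(t{\left(-5,-5 \right)},18 \right)}} = - \frac{264}{\frac{1}{21} \cdot 18} = - \frac{264}{\frac{6}{7}} = \left(-264\right) \frac{7}{6} = -308$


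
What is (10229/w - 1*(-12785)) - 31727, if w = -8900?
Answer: -168594029/8900 ≈ -18943.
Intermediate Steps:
(10229/w - 1*(-12785)) - 31727 = (10229/(-8900) - 1*(-12785)) - 31727 = (10229*(-1/8900) + 12785) - 31727 = (-10229/8900 + 12785) - 31727 = 113776271/8900 - 31727 = -168594029/8900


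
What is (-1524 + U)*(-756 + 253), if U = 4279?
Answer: -1385765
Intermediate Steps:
(-1524 + U)*(-756 + 253) = (-1524 + 4279)*(-756 + 253) = 2755*(-503) = -1385765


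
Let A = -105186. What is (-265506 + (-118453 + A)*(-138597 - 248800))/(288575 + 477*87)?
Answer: 86636812177/330074 ≈ 2.6248e+5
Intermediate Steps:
(-265506 + (-118453 + A)*(-138597 - 248800))/(288575 + 477*87) = (-265506 + (-118453 - 105186)*(-138597 - 248800))/(288575 + 477*87) = (-265506 - 223639*(-387397))/(288575 + 41499) = (-265506 + 86637077683)/330074 = 86636812177*(1/330074) = 86636812177/330074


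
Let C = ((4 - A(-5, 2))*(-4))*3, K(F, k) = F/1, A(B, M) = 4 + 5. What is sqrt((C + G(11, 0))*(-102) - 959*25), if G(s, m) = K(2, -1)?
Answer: I*sqrt(30299) ≈ 174.07*I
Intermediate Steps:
A(B, M) = 9
K(F, k) = F (K(F, k) = F*1 = F)
G(s, m) = 2
C = 60 (C = ((4 - 1*9)*(-4))*3 = ((4 - 9)*(-4))*3 = -5*(-4)*3 = 20*3 = 60)
sqrt((C + G(11, 0))*(-102) - 959*25) = sqrt((60 + 2)*(-102) - 959*25) = sqrt(62*(-102) - 23975) = sqrt(-6324 - 23975) = sqrt(-30299) = I*sqrt(30299)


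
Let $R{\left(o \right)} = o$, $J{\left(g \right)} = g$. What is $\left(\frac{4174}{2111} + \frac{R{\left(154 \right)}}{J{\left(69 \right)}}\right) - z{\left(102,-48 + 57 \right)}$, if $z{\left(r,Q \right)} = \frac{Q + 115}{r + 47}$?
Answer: $\frac{73290184}{21703191} \approx 3.3769$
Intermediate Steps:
$z{\left(r,Q \right)} = \frac{115 + Q}{47 + r}$
$\left(\frac{4174}{2111} + \frac{R{\left(154 \right)}}{J{\left(69 \right)}}\right) - z{\left(102,-48 + 57 \right)} = \left(\frac{4174}{2111} + \frac{154}{69}\right) - \frac{115 + \left(-48 + 57\right)}{47 + 102} = \left(4174 \cdot \frac{1}{2111} + 154 \cdot \frac{1}{69}\right) - \frac{115 + 9}{149} = \left(\frac{4174}{2111} + \frac{154}{69}\right) - \frac{1}{149} \cdot 124 = \frac{613100}{145659} - \frac{124}{149} = \frac{73290184}{21703191}$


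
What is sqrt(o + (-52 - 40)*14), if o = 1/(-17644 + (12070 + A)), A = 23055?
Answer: I*sqrt(393593927487)/17481 ≈ 35.889*I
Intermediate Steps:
o = 1/17481 (o = 1/(-17644 + (12070 + 23055)) = 1/(-17644 + 35125) = 1/17481 ≈ 5.7205e-5)
sqrt(o + (-52 - 40)*14) = sqrt(1/17481 + (-52 - 40)*14) = sqrt(1/17481 - 92*14) = sqrt(1/17481 - 1288) = sqrt(-22515527/17481) = I*sqrt(393593927487)/17481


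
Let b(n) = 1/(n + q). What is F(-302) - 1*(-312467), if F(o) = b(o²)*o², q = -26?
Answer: 14245103665/45589 ≈ 3.1247e+5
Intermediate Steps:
b(n) = 1/(-26 + n) (b(n) = 1/(n - 26) = 1/(-26 + n))
F(o) = o²/(-26 + o²)
F(-302) - 1*(-312467) = (-302)²/(-26 + (-302)²) - 1*(-312467) = 91204/(-26 + 91204) + 312467 = 91204/91178 + 312467 = 91204*(1/91178) + 312467 = 45602/45589 + 312467 = 14245103665/45589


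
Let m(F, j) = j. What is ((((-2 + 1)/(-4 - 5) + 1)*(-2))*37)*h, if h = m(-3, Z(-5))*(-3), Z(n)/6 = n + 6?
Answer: 1480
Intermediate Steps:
Z(n) = 36 + 6*n (Z(n) = 6*(n + 6) = 6*(6 + n) = 36 + 6*n)
h = -18 (h = (36 + 6*(-5))*(-3) = (36 - 30)*(-3) = 6*(-3) = -18)
((((-2 + 1)/(-4 - 5) + 1)*(-2))*37)*h = ((((-2 + 1)/(-4 - 5) + 1)*(-2))*37)*(-18) = (((-1/(-9) + 1)*(-2))*37)*(-18) = (((-1*(-1/9) + 1)*(-2))*37)*(-18) = (((1/9 + 1)*(-2))*37)*(-18) = (((10/9)*(-2))*37)*(-18) = -20/9*37*(-18) = -740/9*(-18) = 1480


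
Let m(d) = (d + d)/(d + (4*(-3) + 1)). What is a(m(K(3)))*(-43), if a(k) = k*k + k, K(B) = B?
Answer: 129/16 ≈ 8.0625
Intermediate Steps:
m(d) = 2*d/(-11 + d) (m(d) = (2*d)/(d + (-12 + 1)) = (2*d)/(d - 11) = (2*d)/(-11 + d) = 2*d/(-11 + d))
a(k) = k + k² (a(k) = k² + k = k + k²)
a(m(K(3)))*(-43) = ((2*3/(-11 + 3))*(1 + 2*3/(-11 + 3)))*(-43) = ((2*3/(-8))*(1 + 2*3/(-8)))*(-43) = ((2*3*(-⅛))*(1 + 2*3*(-⅛)))*(-43) = -3*(1 - ¾)/4*(-43) = -¾*¼*(-43) = -3/16*(-43) = 129/16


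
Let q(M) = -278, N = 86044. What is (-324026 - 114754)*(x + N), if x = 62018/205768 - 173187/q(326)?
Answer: -135957954268403055/3575219 ≈ -3.8028e+10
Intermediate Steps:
x = 8913395905/14300876 (x = 62018/205768 - 173187/(-278) = 62018*(1/205768) - 173187*(-1/278) = 31009/102884 + 173187/278 = 8913395905/14300876 ≈ 623.28)
(-324026 - 114754)*(x + N) = (-324026 - 114754)*(8913395905/14300876 + 86044) = -438780*1239417970449/14300876 = -135957954268403055/3575219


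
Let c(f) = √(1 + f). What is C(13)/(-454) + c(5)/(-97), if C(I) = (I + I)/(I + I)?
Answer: -1/454 - √6/97 ≈ -0.027455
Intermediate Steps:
C(I) = 1 (C(I) = (2*I)/((2*I)) = (2*I)*(1/(2*I)) = 1)
C(13)/(-454) + c(5)/(-97) = 1/(-454) + √(1 + 5)/(-97) = 1*(-1/454) + √6*(-1/97) = -1/454 - √6/97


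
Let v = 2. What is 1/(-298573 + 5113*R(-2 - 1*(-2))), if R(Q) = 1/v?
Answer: -2/592033 ≈ -3.3782e-6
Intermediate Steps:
R(Q) = ½ (R(Q) = 1/2 = ½)
1/(-298573 + 5113*R(-2 - 1*(-2))) = 1/(-298573 + 5113*(½)) = 1/(-298573 + 5113/2) = 1/(-592033/2) = -2/592033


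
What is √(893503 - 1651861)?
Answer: 3*I*√84262 ≈ 870.84*I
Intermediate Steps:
√(893503 - 1651861) = √(-758358) = 3*I*√84262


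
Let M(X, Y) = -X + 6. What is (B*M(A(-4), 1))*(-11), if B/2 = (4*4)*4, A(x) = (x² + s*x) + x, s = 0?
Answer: 8448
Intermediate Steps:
A(x) = x + x² (A(x) = (x² + 0*x) + x = (x² + 0) + x = x² + x = x + x²)
M(X, Y) = 6 - X
B = 128 (B = 2*((4*4)*4) = 2*(16*4) = 2*64 = 128)
(B*M(A(-4), 1))*(-11) = (128*(6 - (-4)*(1 - 4)))*(-11) = (128*(6 - (-4)*(-3)))*(-11) = (128*(6 - 1*12))*(-11) = (128*(6 - 12))*(-11) = (128*(-6))*(-11) = -768*(-11) = 8448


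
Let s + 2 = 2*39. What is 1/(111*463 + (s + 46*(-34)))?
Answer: 1/49905 ≈ 2.0038e-5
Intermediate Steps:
s = 76 (s = -2 + 2*39 = -2 + 78 = 76)
1/(111*463 + (s + 46*(-34))) = 1/(111*463 + (76 + 46*(-34))) = 1/(51393 + (76 - 1564)) = 1/(51393 - 1488) = 1/49905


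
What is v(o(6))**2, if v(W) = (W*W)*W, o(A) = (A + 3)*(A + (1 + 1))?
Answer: 139314069504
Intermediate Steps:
o(A) = (2 + A)*(3 + A) (o(A) = (3 + A)*(A + 2) = (3 + A)*(2 + A) = (2 + A)*(3 + A))
v(W) = W**3 (v(W) = W**2*W = W**3)
v(o(6))**2 = ((6 + 6**2 + 5*6)**3)**2 = ((6 + 36 + 30)**3)**2 = (72**3)**2 = 373248**2 = 139314069504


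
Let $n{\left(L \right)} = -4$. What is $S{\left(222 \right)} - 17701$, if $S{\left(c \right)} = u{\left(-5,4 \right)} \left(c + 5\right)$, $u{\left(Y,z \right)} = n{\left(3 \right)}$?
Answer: $-18609$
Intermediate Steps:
$u{\left(Y,z \right)} = -4$
$S{\left(c \right)} = -20 - 4 c$ ($S{\left(c \right)} = - 4 \left(c + 5\right) = - 4 \left(5 + c\right) = -20 - 4 c$)
$S{\left(222 \right)} - 17701 = \left(-20 - 888\right) - 17701 = -908 - 17701 = -18609$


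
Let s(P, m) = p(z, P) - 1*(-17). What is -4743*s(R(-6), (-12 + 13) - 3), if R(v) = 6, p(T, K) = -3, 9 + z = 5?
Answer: -66402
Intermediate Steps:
z = -4 (z = -9 + 5 = -4)
s(P, m) = 14 (s(P, m) = -3 - 1*(-17) = -3 + 17 = 14)
-4743*s(R(-6), (-12 + 13) - 3) = -4743*14 = -66402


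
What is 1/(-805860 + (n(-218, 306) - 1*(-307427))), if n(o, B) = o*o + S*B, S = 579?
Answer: -1/273735 ≈ -3.6532e-6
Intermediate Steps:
n(o, B) = o² + 579*B (n(o, B) = o*o + 579*B = o² + 579*B)
1/(-805860 + (n(-218, 306) - 1*(-307427))) = 1/(-805860 + (((-218)² + 579*306) - 1*(-307427))) = 1/(-805860 + ((47524 + 177174) + 307427)) = 1/(-805860 + (224698 + 307427)) = 1/(-805860 + 532125) = 1/(-273735) = -1/273735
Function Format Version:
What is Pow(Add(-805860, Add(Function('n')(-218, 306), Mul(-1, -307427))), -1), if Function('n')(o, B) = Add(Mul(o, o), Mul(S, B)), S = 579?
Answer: Rational(-1, 273735) ≈ -3.6532e-6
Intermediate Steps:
Function('n')(o, B) = Add(Pow(o, 2), Mul(579, B)) (Function('n')(o, B) = Add(Mul(o, o), Mul(579, B)) = Add(Pow(o, 2), Mul(579, B)))
Pow(Add(-805860, Add(Function('n')(-218, 306), Mul(-1, -307427))), -1) = Pow(Add(-805860, Add(Add(Pow(-218, 2), Mul(579, 306)), Mul(-1, -307427))), -1) = Pow(Add(-805860, Add(Add(47524, 177174), 307427)), -1) = Pow(Add(-805860, Add(224698, 307427)), -1) = Pow(Add(-805860, 532125), -1) = Pow(-273735, -1) = Rational(-1, 273735)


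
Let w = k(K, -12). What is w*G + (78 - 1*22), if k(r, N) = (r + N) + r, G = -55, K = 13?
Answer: -714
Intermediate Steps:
k(r, N) = N + 2*r (k(r, N) = (N + r) + r = N + 2*r)
w = 14 (w = -12 + 2*13 = -12 + 26 = 14)
w*G + (78 - 1*22) = 14*(-55) + (78 - 1*22) = -770 + (78 - 22) = -770 + 56 = -714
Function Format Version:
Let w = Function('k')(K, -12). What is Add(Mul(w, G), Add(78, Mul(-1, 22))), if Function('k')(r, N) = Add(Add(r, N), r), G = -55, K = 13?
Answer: -714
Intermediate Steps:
Function('k')(r, N) = Add(N, Mul(2, r)) (Function('k')(r, N) = Add(Add(N, r), r) = Add(N, Mul(2, r)))
w = 14 (w = Add(-12, Mul(2, 13)) = Add(-12, 26) = 14)
Add(Mul(w, G), Add(78, Mul(-1, 22))) = Add(Mul(14, -55), Add(78, Mul(-1, 22))) = Add(-770, Add(78, -22)) = Add(-770, 56) = -714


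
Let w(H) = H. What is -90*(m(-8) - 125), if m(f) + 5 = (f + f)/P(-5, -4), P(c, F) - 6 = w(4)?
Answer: 11844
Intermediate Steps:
P(c, F) = 10 (P(c, F) = 6 + 4 = 10)
m(f) = -5 + f/5 (m(f) = -5 + (f + f)/10 = -5 + (2*f)*(⅒) = -5 + f/5)
-90*(m(-8) - 125) = -90*((-5 + (⅕)*(-8)) - 125) = -90*((-5 - 8/5) - 125) = -90*(-33/5 - 125) = -90*(-658/5) = 11844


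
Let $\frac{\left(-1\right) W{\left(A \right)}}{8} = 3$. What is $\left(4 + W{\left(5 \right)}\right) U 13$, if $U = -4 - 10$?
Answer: $3640$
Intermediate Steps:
$W{\left(A \right)} = -24$ ($W{\left(A \right)} = \left(-8\right) 3 = -24$)
$U = -14$ ($U = -4 - 10 = -14$)
$\left(4 + W{\left(5 \right)}\right) U 13 = \left(4 - 24\right) \left(-14\right) 13 = \left(-20\right) \left(-14\right) 13 = 280 \cdot 13 = 3640$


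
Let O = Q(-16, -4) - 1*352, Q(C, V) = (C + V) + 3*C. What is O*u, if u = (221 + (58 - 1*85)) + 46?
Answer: -100800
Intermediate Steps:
Q(C, V) = V + 4*C
u = 240 (u = (221 + (58 - 85)) + 46 = (221 - 27) + 46 = 194 + 46 = 240)
O = -420 (O = (-4 + 4*(-16)) - 1*352 = (-4 - 64) - 352 = -68 - 352 = -420)
O*u = -420*240 = -100800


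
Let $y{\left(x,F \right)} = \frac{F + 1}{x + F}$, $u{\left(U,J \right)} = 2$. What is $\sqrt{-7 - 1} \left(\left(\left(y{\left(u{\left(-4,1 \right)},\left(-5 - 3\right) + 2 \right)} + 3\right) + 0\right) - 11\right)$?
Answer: $- \frac{27 i \sqrt{2}}{2} \approx - 19.092 i$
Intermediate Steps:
$y{\left(x,F \right)} = \frac{1 + F}{F + x}$
$\sqrt{-7 - 1} \left(\left(\left(y{\left(u{\left(-4,1 \right)},\left(-5 - 3\right) + 2 \right)} + 3\right) + 0\right) - 11\right) = \sqrt{-7 - 1} \left(\left(\left(\frac{1 + \left(\left(-5 - 3\right) + 2\right)}{\left(\left(-5 - 3\right) + 2\right) + 2} + 3\right) + 0\right) - 11\right) = \sqrt{-8} \left(\left(\left(\frac{1 + \left(-8 + 2\right)}{\left(-8 + 2\right) + 2} + 3\right) + 0\right) - 11\right) = 2 i \sqrt{2} \left(\left(\left(\frac{1 - 6}{-6 + 2} + 3\right) + 0\right) - 11\right) = 2 i \sqrt{2} \left(\left(\left(\frac{1}{-4} \left(-5\right) + 3\right) + 0\right) - 11\right) = 2 i \sqrt{2} \left(\left(\left(\left(- \frac{1}{4}\right) \left(-5\right) + 3\right) + 0\right) - 11\right) = 2 i \sqrt{2} \left(\left(\left(\frac{5}{4} + 3\right) + 0\right) - 11\right) = 2 i \sqrt{2} \left(\left(\frac{17}{4} + 0\right) - 11\right) = 2 i \sqrt{2} \left(\frac{17}{4} - 11\right) = 2 i \sqrt{2} \left(- \frac{27}{4}\right) = - \frac{27 i \sqrt{2}}{2}$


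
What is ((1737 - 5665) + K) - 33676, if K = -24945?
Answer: -62549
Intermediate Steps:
((1737 - 5665) + K) - 33676 = ((1737 - 5665) - 24945) - 33676 = (-3928 - 24945) - 33676 = -28873 - 33676 = -62549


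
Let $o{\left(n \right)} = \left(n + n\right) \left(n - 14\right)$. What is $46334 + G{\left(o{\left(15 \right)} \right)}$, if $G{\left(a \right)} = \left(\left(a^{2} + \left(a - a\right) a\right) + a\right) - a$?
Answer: $47234$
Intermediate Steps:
$o{\left(n \right)} = 2 n \left(-14 + n\right)$
$G{\left(a \right)} = a^{2}$ ($G{\left(a \right)} = \left(\left(a^{2} + 0 a\right) + a\right) - a = \left(\left(a^{2} + 0\right) + a\right) - a = \left(a^{2} + a\right) - a = \left(a + a^{2}\right) - a = a^{2}$)
$46334 + G{\left(o{\left(15 \right)} \right)} = 46334 + \left(2 \cdot 15 \left(-14 + 15\right)\right)^{2} = 46334 + \left(2 \cdot 15 \cdot 1\right)^{2} = 46334 + 30^{2} = 46334 + 900 = 47234$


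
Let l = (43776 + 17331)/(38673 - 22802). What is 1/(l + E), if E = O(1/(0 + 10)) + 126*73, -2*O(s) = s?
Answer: 317420/2920835429 ≈ 0.00010867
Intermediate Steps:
O(s) = -s/2
l = 61107/15871 ≈ 3.8502
E = 183959/20 (E = -1/(2*(0 + 10)) + 126*73 = -½/10 + 9198 = -½*⅒ + 9198 = -1/20 + 9198 = 183959/20 ≈ 9198.0)
1/(l + E) = 1/(61107/15871 + 183959/20) = 1/(2920835429/317420) = 317420/2920835429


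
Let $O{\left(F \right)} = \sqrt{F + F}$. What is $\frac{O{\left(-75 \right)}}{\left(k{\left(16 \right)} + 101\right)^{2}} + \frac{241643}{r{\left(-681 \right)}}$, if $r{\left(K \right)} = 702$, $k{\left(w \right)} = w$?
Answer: $\frac{241643}{702} + \frac{5 i \sqrt{6}}{13689} \approx 344.22 + 0.00089469 i$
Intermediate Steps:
$O{\left(F \right)} = \sqrt{2} \sqrt{F}$ ($O{\left(F \right)} = \sqrt{2 F} = \sqrt{2} \sqrt{F}$)
$\frac{O{\left(-75 \right)}}{\left(k{\left(16 \right)} + 101\right)^{2}} + \frac{241643}{r{\left(-681 \right)}} = \frac{\sqrt{2} \sqrt{-75}}{\left(16 + 101\right)^{2}} + \frac{241643}{702} = \frac{\sqrt{2} \cdot 5 i \sqrt{3}}{117^{2}} + 241643 \cdot \frac{1}{702} = \frac{5 i \sqrt{6}}{13689} + \frac{241643}{702} = \frac{241643}{702} + \frac{5 i \sqrt{6}}{13689}$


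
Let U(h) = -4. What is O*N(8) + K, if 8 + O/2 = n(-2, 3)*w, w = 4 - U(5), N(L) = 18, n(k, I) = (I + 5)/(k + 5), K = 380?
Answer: 860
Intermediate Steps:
n(k, I) = (5 + I)/(5 + k)
w = 8 (w = 4 - 1*(-4) = 4 + 4 = 8)
O = 80/3 (O = -16 + 2*(((5 + 3)/(5 - 2))*8) = -16 + 2*((8/3)*8) = -16 + 2*(64/3) = -16 + 128/3 = 80/3 ≈ 26.667)
O*N(8) + K = (80/3)*18 + 380 = 480 + 380 = 860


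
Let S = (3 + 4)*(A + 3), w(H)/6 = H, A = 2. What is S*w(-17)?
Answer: -3570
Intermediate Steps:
w(H) = 6*H
S = 35 (S = (3 + 4)*(2 + 3) = 7*5 = 35)
S*w(-17) = 35*(6*(-17)) = 35*(-102) = -3570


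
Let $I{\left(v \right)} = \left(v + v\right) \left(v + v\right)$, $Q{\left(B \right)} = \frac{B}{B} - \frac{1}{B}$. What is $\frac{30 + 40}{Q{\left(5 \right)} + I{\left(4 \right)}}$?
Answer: $\frac{175}{162} \approx 1.0802$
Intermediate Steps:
$Q{\left(B \right)} = 1 - \frac{1}{B}$
$I{\left(v \right)} = 4 v^{2}$ ($I{\left(v \right)} = 2 v 2 v = 4 v^{2}$)
$\frac{30 + 40}{Q{\left(5 \right)} + I{\left(4 \right)}} = \frac{30 + 40}{\frac{-1 + 5}{5} + 4 \cdot 4^{2}} = \frac{1}{\frac{1}{5} \cdot 4 + 4 \cdot 16} \cdot 70 = \frac{1}{\frac{4}{5} + 64} \cdot 70 = \frac{1}{\frac{324}{5}} \cdot 70 = \frac{5}{324} \cdot 70 = \frac{175}{162}$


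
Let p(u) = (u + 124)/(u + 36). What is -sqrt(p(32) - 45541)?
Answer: -11*I*sqrt(108766)/17 ≈ -213.4*I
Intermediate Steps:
p(u) = (124 + u)/(36 + u)
-sqrt(p(32) - 45541) = -sqrt((124 + 32)/(36 + 32) - 45541) = -sqrt(156/68 - 45541) = -sqrt((1/68)*156 - 45541) = -sqrt(39/17 - 45541) = -sqrt(-774158/17) = -11*I*sqrt(108766)/17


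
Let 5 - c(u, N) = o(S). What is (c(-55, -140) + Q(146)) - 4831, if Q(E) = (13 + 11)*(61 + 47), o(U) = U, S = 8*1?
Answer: -2242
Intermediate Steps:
S = 8
c(u, N) = -3 (c(u, N) = 5 - 1*8 = 5 - 8 = -3)
Q(E) = 2592 (Q(E) = 24*108 = 2592)
(c(-55, -140) + Q(146)) - 4831 = (-3 + 2592) - 4831 = 2589 - 4831 = -2242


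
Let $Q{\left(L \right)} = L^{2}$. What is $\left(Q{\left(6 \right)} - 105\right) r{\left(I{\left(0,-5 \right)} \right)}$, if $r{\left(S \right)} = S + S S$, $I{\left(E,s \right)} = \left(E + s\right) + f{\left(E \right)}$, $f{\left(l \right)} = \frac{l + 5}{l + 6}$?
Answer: $- \frac{10925}{12} \approx -910.42$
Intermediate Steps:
$f{\left(l \right)} = \frac{5 + l}{6 + l}$
$I{\left(E,s \right)} = E + s + \frac{5 + E}{6 + E}$ ($I{\left(E,s \right)} = \left(E + s\right) + \frac{5 + E}{6 + E} = E + s + \frac{5 + E}{6 + E}$)
$r{\left(S \right)} = S + S^{2}$
$\left(Q{\left(6 \right)} - 105\right) r{\left(I{\left(0,-5 \right)} \right)} = \left(6^{2} - 105\right) \frac{5 + 0 + \left(6 + 0\right) \left(0 - 5\right)}{6 + 0} \left(1 + \frac{5 + 0 + \left(6 + 0\right) \left(0 - 5\right)}{6 + 0}\right) = \left(36 - 105\right) \frac{5 + 0 + 6 \left(-5\right)}{6} \left(1 + \frac{5 + 0 + 6 \left(-5\right)}{6}\right) = - 69 \frac{5 + 0 - 30}{6} \left(1 + \frac{5 + 0 - 30}{6}\right) = - 69 \cdot \frac{1}{6} \left(-25\right) \left(1 + \frac{1}{6} \left(-25\right)\right) = - 69 \left(- \frac{25 \left(1 - \frac{25}{6}\right)}{6}\right) = - 69 \left(\left(- \frac{25}{6}\right) \left(- \frac{19}{6}\right)\right) = \left(-69\right) \frac{475}{36} = - \frac{10925}{12}$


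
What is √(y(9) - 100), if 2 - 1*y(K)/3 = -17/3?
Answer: I*√77 ≈ 8.775*I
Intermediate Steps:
y(K) = 23 (y(K) = 6 - (-51)/3 = 6 - 3*(-17/3) = 6 + 17 = 23)
√(y(9) - 100) = √(23 - 100) = √(-77) = I*√77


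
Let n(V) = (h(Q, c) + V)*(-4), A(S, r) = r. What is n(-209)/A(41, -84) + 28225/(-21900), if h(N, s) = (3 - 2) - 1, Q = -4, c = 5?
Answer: -22977/2044 ≈ -11.241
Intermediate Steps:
h(N, s) = 0 (h(N, s) = 1 - 1 = 0)
n(V) = -4*V (n(V) = (0 + V)*(-4) = V*(-4) = -4*V)
n(-209)/A(41, -84) + 28225/(-21900) = -4*(-209)/(-84) + 28225/(-21900) = 836*(-1/84) + 28225*(-1/21900) = -209/21 - 1129/876 = -22977/2044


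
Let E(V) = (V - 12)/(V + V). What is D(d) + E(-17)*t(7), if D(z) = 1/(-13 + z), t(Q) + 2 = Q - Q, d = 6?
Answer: -220/119 ≈ -1.8487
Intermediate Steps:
E(V) = (-12 + V)/(2*V) (E(V) = (-12 + V)/((2*V)) = (-12 + V)*(1/(2*V)) = (-12 + V)/(2*V))
t(Q) = -2 (t(Q) = -2 + (Q - Q) = -2 + 0 = -2)
D(d) + E(-17)*t(7) = 1/(-13 + 6) + ((½)*(-12 - 17)/(-17))*(-2) = 1/(-7) + ((½)*(-1/17)*(-29))*(-2) = -⅐ + (29/34)*(-2) = -⅐ - 29/17 = -220/119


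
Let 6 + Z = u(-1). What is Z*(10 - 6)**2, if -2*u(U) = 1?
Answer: -104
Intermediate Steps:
u(U) = -1/2 (u(U) = -1/2*1 = -1/2)
Z = -13/2 (Z = -6 - 1/2 = -13/2 ≈ -6.5000)
Z*(10 - 6)**2 = -13*(10 - 6)**2/2 = -13/2*4**2 = -13/2*16 = -104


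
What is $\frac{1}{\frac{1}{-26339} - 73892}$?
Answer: $- \frac{26339}{1946241389} \approx -1.3533 \cdot 10^{-5}$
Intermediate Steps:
$\frac{1}{\frac{1}{-26339} - 73892} = \frac{1}{- \frac{1}{26339} - 73892} = \frac{1}{- \frac{1946241389}{26339}} = - \frac{26339}{1946241389}$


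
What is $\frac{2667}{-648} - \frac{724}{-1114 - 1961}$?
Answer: $- \frac{859097}{221400} \approx -3.8803$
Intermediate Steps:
$\frac{2667}{-648} - \frac{724}{-1114 - 1961} = 2667 \left(- \frac{1}{648}\right) - \frac{724}{-1114 - 1961} = - \frac{889}{216} - \frac{724}{-3075} = - \frac{889}{216} - - \frac{724}{3075} = - \frac{889}{216} + \frac{724}{3075} = - \frac{859097}{221400}$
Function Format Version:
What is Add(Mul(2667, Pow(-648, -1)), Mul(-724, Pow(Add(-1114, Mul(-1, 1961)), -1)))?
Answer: Rational(-859097, 221400) ≈ -3.8803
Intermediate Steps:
Add(Mul(2667, Pow(-648, -1)), Mul(-724, Pow(Add(-1114, Mul(-1, 1961)), -1))) = Add(Mul(2667, Rational(-1, 648)), Mul(-724, Pow(Add(-1114, -1961), -1))) = Add(Rational(-889, 216), Mul(-724, Pow(-3075, -1))) = Add(Rational(-889, 216), Mul(-724, Rational(-1, 3075))) = Add(Rational(-889, 216), Rational(724, 3075)) = Rational(-859097, 221400)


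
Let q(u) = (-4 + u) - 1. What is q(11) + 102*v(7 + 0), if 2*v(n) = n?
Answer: 363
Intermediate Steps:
q(u) = -5 + u
v(n) = n/2
q(11) + 102*v(7 + 0) = (-5 + 11) + 102*((7 + 0)/2) = 6 + 102*((½)*7) = 6 + 102*(7/2) = 6 + 357 = 363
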